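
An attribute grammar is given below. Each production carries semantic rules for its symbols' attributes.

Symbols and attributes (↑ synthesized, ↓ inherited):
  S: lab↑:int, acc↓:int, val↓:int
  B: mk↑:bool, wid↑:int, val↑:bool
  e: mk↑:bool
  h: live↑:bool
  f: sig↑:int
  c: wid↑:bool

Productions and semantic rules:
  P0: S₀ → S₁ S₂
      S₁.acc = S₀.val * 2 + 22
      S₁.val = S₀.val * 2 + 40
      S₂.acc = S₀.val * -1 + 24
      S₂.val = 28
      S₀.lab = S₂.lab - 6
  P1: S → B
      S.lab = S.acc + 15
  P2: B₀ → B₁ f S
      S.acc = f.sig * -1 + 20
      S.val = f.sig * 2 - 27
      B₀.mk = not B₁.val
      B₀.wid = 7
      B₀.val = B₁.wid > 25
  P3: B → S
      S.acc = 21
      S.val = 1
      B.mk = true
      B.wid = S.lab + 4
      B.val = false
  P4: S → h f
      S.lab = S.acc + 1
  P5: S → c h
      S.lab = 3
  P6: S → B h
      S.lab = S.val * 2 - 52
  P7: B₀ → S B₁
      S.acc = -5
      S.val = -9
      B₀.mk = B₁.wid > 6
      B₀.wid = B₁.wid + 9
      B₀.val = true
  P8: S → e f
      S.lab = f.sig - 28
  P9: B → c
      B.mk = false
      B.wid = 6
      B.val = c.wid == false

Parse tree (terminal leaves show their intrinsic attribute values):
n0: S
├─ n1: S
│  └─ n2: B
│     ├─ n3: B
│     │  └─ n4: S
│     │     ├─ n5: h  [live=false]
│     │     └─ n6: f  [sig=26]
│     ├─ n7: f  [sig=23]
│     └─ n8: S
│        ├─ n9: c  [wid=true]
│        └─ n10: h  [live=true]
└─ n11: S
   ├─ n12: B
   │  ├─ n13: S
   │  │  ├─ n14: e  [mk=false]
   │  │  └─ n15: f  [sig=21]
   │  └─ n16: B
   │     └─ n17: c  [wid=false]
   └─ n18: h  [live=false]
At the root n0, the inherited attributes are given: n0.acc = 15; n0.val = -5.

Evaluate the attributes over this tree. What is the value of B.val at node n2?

1. n0.acc = 15  [given at root]
2. n0.val = -5  [given at root]
3. n1.acc = 12  [S₀.val * 2 + 22]
4. n1.val = 30  [S₀.val * 2 + 40]
5. n4.acc = 21  [21]
6. n4.val = 1  [1]
7. n5.live = false  [terminal]
8. n6.sig = 26  [terminal]
9. n4.lab = 22  [S.acc + 1]
10. n3.mk = true  [true]
11. n3.wid = 26  [S.lab + 4]
12. n3.val = false  [false]
13. n7.sig = 23  [terminal]
14. n8.acc = -3  [f.sig * -1 + 20]
15. n8.val = 19  [f.sig * 2 - 27]
16. n9.wid = true  [terminal]
17. n10.live = true  [terminal]
18. n8.lab = 3  [3]
19. n2.mk = true  [not B₁.val]
20. n2.wid = 7  [7]
21. n2.val = true  [B₁.wid > 25]
22. n1.lab = 27  [S.acc + 15]
23. n11.acc = 29  [S₀.val * -1 + 24]
24. n11.val = 28  [28]
25. n13.acc = -5  [-5]
26. n13.val = -9  [-9]
27. n14.mk = false  [terminal]
28. n15.sig = 21  [terminal]
29. n13.lab = -7  [f.sig - 28]
30. n17.wid = false  [terminal]
31. n16.mk = false  [false]
32. n16.wid = 6  [6]
33. n16.val = true  [c.wid == false]
34. n12.mk = false  [B₁.wid > 6]
35. n12.wid = 15  [B₁.wid + 9]
36. n12.val = true  [true]
37. n18.live = false  [terminal]
38. n11.lab = 4  [S.val * 2 - 52]
39. n0.lab = -2  [S₂.lab - 6]

true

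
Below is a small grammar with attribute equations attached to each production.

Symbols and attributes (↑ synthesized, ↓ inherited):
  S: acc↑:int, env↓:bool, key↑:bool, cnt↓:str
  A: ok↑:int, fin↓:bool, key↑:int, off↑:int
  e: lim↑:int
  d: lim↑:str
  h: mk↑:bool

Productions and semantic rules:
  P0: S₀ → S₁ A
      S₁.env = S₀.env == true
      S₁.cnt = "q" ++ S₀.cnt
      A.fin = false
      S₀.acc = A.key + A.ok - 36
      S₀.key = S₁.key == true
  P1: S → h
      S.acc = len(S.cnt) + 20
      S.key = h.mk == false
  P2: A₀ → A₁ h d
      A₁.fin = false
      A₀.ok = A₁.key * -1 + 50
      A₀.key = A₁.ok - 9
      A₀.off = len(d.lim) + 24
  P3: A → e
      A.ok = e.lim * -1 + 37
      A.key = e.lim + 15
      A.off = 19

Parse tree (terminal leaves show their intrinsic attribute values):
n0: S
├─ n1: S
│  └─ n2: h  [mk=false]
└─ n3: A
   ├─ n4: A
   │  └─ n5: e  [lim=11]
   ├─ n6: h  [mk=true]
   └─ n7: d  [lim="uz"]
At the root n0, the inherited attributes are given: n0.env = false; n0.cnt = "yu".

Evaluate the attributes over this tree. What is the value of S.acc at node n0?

1. n0.env = false  [given at root]
2. n0.cnt = "yu"  [given at root]
3. n1.env = false  [S₀.env == true]
4. n1.cnt = "qyu"  ["q" ++ S₀.cnt]
5. n2.mk = false  [terminal]
6. n1.acc = 23  [len(S.cnt) + 20]
7. n1.key = true  [h.mk == false]
8. n3.fin = false  [false]
9. n4.fin = false  [false]
10. n5.lim = 11  [terminal]
11. n4.ok = 26  [e.lim * -1 + 37]
12. n4.key = 26  [e.lim + 15]
13. n4.off = 19  [19]
14. n6.mk = true  [terminal]
15. n7.lim = "uz"  [terminal]
16. n3.ok = 24  [A₁.key * -1 + 50]
17. n3.key = 17  [A₁.ok - 9]
18. n3.off = 26  [len(d.lim) + 24]
19. n0.acc = 5  [A.key + A.ok - 36]
20. n0.key = true  [S₁.key == true]

5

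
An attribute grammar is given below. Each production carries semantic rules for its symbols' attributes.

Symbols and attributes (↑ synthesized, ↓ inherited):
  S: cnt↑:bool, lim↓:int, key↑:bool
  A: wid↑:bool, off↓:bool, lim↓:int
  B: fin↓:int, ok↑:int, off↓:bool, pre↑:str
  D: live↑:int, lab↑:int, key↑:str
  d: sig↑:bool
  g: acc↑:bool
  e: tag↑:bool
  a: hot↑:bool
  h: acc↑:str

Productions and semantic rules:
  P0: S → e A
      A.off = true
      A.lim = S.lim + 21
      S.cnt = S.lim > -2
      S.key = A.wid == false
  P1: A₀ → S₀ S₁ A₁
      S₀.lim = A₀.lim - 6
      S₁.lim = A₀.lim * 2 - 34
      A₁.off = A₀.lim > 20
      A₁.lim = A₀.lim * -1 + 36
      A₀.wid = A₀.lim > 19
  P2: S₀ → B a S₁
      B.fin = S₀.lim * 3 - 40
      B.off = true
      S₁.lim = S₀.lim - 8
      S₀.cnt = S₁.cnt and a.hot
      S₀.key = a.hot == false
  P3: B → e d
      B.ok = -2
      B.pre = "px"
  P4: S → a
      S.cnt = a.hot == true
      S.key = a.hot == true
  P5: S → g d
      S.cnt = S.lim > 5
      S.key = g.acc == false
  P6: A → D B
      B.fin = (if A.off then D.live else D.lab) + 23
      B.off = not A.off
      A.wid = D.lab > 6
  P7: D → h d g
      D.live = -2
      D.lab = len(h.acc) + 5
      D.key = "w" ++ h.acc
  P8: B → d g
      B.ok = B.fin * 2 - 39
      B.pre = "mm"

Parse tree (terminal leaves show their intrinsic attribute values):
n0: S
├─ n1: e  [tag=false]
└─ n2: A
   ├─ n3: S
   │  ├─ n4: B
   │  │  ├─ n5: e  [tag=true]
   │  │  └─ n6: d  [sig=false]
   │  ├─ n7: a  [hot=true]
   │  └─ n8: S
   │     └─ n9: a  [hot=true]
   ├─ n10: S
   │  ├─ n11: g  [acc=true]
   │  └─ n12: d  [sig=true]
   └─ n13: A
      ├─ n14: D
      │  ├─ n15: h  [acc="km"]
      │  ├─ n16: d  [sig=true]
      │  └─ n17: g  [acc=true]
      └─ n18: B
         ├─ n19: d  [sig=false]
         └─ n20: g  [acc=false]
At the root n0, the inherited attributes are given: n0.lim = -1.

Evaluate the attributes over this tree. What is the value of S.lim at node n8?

1. n0.lim = -1  [given at root]
2. n1.tag = false  [terminal]
3. n2.off = true  [true]
4. n2.lim = 20  [S.lim + 21]
5. n3.lim = 14  [A₀.lim - 6]
6. n4.fin = 2  [S₀.lim * 3 - 40]
7. n4.off = true  [true]
8. n5.tag = true  [terminal]
9. n6.sig = false  [terminal]
10. n4.ok = -2  [-2]
11. n4.pre = "px"  ["px"]
12. n7.hot = true  [terminal]
13. n8.lim = 6  [S₀.lim - 8]
14. n9.hot = true  [terminal]
15. n8.cnt = true  [a.hot == true]
16. n8.key = true  [a.hot == true]
17. n3.cnt = true  [S₁.cnt and a.hot]
18. n3.key = false  [a.hot == false]
19. n10.lim = 6  [A₀.lim * 2 - 34]
20. n11.acc = true  [terminal]
21. n12.sig = true  [terminal]
22. n10.cnt = true  [S.lim > 5]
23. n10.key = false  [g.acc == false]
24. n13.off = false  [A₀.lim > 20]
25. n13.lim = 16  [A₀.lim * -1 + 36]
26. n15.acc = "km"  [terminal]
27. n16.sig = true  [terminal]
28. n17.acc = true  [terminal]
29. n14.live = -2  [-2]
30. n14.lab = 7  [len(h.acc) + 5]
31. n14.key = "wkm"  ["w" ++ h.acc]
32. n18.fin = 30  [(if A.off then D.live else D.lab) + 23]
33. n18.off = true  [not A.off]
34. n19.sig = false  [terminal]
35. n20.acc = false  [terminal]
36. n18.ok = 21  [B.fin * 2 - 39]
37. n18.pre = "mm"  ["mm"]
38. n13.wid = true  [D.lab > 6]
39. n2.wid = true  [A₀.lim > 19]
40. n0.cnt = true  [S.lim > -2]
41. n0.key = false  [A.wid == false]

6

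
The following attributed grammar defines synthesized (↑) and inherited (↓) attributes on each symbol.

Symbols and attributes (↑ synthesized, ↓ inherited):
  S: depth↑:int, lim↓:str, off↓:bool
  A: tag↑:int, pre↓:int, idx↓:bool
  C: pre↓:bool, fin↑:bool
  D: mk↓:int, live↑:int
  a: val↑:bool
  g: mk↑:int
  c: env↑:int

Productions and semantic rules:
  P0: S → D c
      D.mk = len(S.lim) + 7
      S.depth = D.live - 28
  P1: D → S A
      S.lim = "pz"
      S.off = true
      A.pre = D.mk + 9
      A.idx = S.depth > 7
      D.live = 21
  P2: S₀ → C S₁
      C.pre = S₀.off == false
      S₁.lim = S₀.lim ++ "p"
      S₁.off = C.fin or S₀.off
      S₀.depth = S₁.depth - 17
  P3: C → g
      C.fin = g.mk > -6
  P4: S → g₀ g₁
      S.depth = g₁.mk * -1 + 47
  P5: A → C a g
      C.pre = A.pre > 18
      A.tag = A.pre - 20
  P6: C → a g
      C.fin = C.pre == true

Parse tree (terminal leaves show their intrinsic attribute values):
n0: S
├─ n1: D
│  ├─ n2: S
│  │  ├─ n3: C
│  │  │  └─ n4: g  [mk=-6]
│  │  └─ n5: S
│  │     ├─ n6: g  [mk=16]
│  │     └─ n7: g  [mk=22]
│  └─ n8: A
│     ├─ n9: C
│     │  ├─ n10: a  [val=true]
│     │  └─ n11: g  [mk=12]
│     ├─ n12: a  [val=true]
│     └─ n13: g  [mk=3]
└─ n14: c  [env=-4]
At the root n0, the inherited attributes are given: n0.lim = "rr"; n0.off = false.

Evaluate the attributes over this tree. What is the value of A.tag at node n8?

-2

1. n0.lim = "rr"  [given at root]
2. n0.off = false  [given at root]
3. n1.mk = 9  [len(S.lim) + 7]
4. n2.lim = "pz"  ["pz"]
5. n2.off = true  [true]
6. n3.pre = false  [S₀.off == false]
7. n4.mk = -6  [terminal]
8. n3.fin = false  [g.mk > -6]
9. n5.lim = "pzp"  [S₀.lim ++ "p"]
10. n5.off = true  [C.fin or S₀.off]
11. n6.mk = 16  [terminal]
12. n7.mk = 22  [terminal]
13. n5.depth = 25  [g₁.mk * -1 + 47]
14. n2.depth = 8  [S₁.depth - 17]
15. n8.pre = 18  [D.mk + 9]
16. n8.idx = true  [S.depth > 7]
17. n9.pre = false  [A.pre > 18]
18. n10.val = true  [terminal]
19. n11.mk = 12  [terminal]
20. n9.fin = false  [C.pre == true]
21. n12.val = true  [terminal]
22. n13.mk = 3  [terminal]
23. n8.tag = -2  [A.pre - 20]
24. n1.live = 21  [21]
25. n14.env = -4  [terminal]
26. n0.depth = -7  [D.live - 28]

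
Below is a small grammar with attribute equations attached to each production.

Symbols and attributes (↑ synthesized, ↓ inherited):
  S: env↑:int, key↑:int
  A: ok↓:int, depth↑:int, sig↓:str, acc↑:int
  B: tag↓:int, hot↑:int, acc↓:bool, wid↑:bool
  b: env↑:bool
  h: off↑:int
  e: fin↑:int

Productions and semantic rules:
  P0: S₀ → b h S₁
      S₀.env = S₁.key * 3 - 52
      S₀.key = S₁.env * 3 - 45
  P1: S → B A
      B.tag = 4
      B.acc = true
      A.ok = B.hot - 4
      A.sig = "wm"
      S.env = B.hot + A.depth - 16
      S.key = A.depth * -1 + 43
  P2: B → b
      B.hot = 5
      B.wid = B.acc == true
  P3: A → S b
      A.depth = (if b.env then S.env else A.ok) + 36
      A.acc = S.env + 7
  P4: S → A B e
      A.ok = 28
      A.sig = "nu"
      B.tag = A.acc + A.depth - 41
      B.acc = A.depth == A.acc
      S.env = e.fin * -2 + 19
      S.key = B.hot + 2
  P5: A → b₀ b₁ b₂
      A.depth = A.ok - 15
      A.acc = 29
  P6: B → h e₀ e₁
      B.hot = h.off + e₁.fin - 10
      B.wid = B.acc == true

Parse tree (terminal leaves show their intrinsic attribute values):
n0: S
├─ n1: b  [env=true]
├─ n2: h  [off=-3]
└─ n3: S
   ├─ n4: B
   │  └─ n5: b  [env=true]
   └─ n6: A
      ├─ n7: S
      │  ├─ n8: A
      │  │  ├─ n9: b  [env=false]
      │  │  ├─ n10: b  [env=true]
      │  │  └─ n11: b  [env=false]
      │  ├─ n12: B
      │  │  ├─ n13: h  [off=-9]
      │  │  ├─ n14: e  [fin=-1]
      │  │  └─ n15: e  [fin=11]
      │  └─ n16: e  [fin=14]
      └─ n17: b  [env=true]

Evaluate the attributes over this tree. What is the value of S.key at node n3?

1. n1.env = true  [terminal]
2. n2.off = -3  [terminal]
3. n4.tag = 4  [4]
4. n4.acc = true  [true]
5. n5.env = true  [terminal]
6. n4.hot = 5  [5]
7. n4.wid = true  [B.acc == true]
8. n6.ok = 1  [B.hot - 4]
9. n6.sig = "wm"  ["wm"]
10. n8.ok = 28  [28]
11. n8.sig = "nu"  ["nu"]
12. n9.env = false  [terminal]
13. n10.env = true  [terminal]
14. n11.env = false  [terminal]
15. n8.depth = 13  [A.ok - 15]
16. n8.acc = 29  [29]
17. n12.tag = 1  [A.acc + A.depth - 41]
18. n12.acc = false  [A.depth == A.acc]
19. n13.off = -9  [terminal]
20. n14.fin = -1  [terminal]
21. n15.fin = 11  [terminal]
22. n12.hot = -8  [h.off + e₁.fin - 10]
23. n12.wid = false  [B.acc == true]
24. n16.fin = 14  [terminal]
25. n7.env = -9  [e.fin * -2 + 19]
26. n7.key = -6  [B.hot + 2]
27. n17.env = true  [terminal]
28. n6.depth = 27  [(if b.env then S.env else A.ok) + 36]
29. n6.acc = -2  [S.env + 7]
30. n3.env = 16  [B.hot + A.depth - 16]
31. n3.key = 16  [A.depth * -1 + 43]
32. n0.env = -4  [S₁.key * 3 - 52]
33. n0.key = 3  [S₁.env * 3 - 45]

16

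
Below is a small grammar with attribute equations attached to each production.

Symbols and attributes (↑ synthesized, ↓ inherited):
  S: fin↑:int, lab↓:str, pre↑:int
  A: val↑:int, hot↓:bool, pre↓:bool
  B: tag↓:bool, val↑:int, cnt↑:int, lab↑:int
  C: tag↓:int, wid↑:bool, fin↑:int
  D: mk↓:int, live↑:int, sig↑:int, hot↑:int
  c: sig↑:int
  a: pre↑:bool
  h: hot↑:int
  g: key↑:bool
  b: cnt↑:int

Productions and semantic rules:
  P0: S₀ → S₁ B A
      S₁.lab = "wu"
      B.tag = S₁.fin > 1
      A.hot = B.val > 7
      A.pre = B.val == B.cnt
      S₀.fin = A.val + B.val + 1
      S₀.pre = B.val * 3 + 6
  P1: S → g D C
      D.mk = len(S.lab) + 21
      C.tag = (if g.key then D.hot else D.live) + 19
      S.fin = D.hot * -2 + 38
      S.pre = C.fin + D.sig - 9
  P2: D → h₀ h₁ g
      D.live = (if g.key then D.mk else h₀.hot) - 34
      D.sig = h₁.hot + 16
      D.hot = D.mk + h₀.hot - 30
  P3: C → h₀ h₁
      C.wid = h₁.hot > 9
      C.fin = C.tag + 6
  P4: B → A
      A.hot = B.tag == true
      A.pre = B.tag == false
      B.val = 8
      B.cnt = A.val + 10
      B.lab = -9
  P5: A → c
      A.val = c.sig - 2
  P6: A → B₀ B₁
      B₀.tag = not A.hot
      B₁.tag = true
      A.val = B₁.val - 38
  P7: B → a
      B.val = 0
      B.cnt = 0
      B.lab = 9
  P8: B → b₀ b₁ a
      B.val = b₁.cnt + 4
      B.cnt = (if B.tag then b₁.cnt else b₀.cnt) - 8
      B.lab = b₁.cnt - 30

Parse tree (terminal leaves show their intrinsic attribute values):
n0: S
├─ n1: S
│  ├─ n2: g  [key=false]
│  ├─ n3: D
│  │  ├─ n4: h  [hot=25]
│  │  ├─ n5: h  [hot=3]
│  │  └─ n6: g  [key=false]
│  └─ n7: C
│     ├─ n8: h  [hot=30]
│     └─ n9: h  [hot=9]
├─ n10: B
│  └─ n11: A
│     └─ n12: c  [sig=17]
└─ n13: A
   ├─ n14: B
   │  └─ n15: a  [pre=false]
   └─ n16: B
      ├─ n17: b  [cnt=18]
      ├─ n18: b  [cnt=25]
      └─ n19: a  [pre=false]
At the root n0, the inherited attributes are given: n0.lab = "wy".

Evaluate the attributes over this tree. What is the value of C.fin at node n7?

1. n0.lab = "wy"  [given at root]
2. n1.lab = "wu"  ["wu"]
3. n2.key = false  [terminal]
4. n3.mk = 23  [len(S.lab) + 21]
5. n4.hot = 25  [terminal]
6. n5.hot = 3  [terminal]
7. n6.key = false  [terminal]
8. n3.live = -9  [(if g.key then D.mk else h₀.hot) - 34]
9. n3.sig = 19  [h₁.hot + 16]
10. n3.hot = 18  [D.mk + h₀.hot - 30]
11. n7.tag = 10  [(if g.key then D.hot else D.live) + 19]
12. n8.hot = 30  [terminal]
13. n9.hot = 9  [terminal]
14. n7.wid = false  [h₁.hot > 9]
15. n7.fin = 16  [C.tag + 6]
16. n1.fin = 2  [D.hot * -2 + 38]
17. n1.pre = 26  [C.fin + D.sig - 9]
18. n10.tag = true  [S₁.fin > 1]
19. n11.hot = true  [B.tag == true]
20. n11.pre = false  [B.tag == false]
21. n12.sig = 17  [terminal]
22. n11.val = 15  [c.sig - 2]
23. n10.val = 8  [8]
24. n10.cnt = 25  [A.val + 10]
25. n10.lab = -9  [-9]
26. n13.hot = true  [B.val > 7]
27. n13.pre = false  [B.val == B.cnt]
28. n14.tag = false  [not A.hot]
29. n15.pre = false  [terminal]
30. n14.val = 0  [0]
31. n14.cnt = 0  [0]
32. n14.lab = 9  [9]
33. n16.tag = true  [true]
34. n17.cnt = 18  [terminal]
35. n18.cnt = 25  [terminal]
36. n19.pre = false  [terminal]
37. n16.val = 29  [b₁.cnt + 4]
38. n16.cnt = 17  [(if B.tag then b₁.cnt else b₀.cnt) - 8]
39. n16.lab = -5  [b₁.cnt - 30]
40. n13.val = -9  [B₁.val - 38]
41. n0.fin = 0  [A.val + B.val + 1]
42. n0.pre = 30  [B.val * 3 + 6]

16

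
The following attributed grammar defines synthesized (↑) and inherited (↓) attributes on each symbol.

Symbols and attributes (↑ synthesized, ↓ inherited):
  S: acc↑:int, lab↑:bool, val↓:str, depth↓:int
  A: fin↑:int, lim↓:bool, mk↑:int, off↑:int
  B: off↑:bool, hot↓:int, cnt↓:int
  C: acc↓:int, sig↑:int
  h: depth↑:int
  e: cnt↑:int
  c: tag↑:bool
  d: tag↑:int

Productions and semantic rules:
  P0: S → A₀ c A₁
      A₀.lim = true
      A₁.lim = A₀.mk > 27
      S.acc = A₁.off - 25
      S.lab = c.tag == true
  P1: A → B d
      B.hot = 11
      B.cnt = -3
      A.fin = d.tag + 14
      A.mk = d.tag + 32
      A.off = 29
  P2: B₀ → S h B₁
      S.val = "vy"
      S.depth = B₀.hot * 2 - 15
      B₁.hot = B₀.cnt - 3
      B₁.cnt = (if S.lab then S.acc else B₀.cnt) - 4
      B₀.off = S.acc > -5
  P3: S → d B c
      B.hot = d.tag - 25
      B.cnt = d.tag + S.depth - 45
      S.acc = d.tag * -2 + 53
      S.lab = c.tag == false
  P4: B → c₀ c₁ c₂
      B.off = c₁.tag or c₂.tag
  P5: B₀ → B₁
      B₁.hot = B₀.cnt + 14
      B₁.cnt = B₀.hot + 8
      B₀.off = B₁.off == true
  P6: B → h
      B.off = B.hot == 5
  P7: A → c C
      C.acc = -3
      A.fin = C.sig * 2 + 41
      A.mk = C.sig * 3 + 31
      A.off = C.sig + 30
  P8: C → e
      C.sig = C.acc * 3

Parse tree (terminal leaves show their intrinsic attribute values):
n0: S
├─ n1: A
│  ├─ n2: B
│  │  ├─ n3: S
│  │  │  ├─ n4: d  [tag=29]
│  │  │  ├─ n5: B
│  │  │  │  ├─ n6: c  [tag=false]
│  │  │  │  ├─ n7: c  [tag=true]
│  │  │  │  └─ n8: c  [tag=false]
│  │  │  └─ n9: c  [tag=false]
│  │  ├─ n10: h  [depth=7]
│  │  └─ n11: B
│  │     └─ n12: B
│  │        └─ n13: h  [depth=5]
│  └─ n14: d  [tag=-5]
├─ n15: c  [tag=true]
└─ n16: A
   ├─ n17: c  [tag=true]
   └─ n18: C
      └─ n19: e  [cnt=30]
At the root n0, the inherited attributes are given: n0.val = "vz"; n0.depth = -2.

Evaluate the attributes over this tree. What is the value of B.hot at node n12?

5

1. n0.val = "vz"  [given at root]
2. n0.depth = -2  [given at root]
3. n1.lim = true  [true]
4. n2.hot = 11  [11]
5. n2.cnt = -3  [-3]
6. n3.val = "vy"  ["vy"]
7. n3.depth = 7  [B₀.hot * 2 - 15]
8. n4.tag = 29  [terminal]
9. n5.hot = 4  [d.tag - 25]
10. n5.cnt = -9  [d.tag + S.depth - 45]
11. n6.tag = false  [terminal]
12. n7.tag = true  [terminal]
13. n8.tag = false  [terminal]
14. n5.off = true  [c₁.tag or c₂.tag]
15. n9.tag = false  [terminal]
16. n3.acc = -5  [d.tag * -2 + 53]
17. n3.lab = true  [c.tag == false]
18. n10.depth = 7  [terminal]
19. n11.hot = -6  [B₀.cnt - 3]
20. n11.cnt = -9  [(if S.lab then S.acc else B₀.cnt) - 4]
21. n12.hot = 5  [B₀.cnt + 14]
22. n12.cnt = 2  [B₀.hot + 8]
23. n13.depth = 5  [terminal]
24. n12.off = true  [B.hot == 5]
25. n11.off = true  [B₁.off == true]
26. n2.off = false  [S.acc > -5]
27. n14.tag = -5  [terminal]
28. n1.fin = 9  [d.tag + 14]
29. n1.mk = 27  [d.tag + 32]
30. n1.off = 29  [29]
31. n15.tag = true  [terminal]
32. n16.lim = false  [A₀.mk > 27]
33. n17.tag = true  [terminal]
34. n18.acc = -3  [-3]
35. n19.cnt = 30  [terminal]
36. n18.sig = -9  [C.acc * 3]
37. n16.fin = 23  [C.sig * 2 + 41]
38. n16.mk = 4  [C.sig * 3 + 31]
39. n16.off = 21  [C.sig + 30]
40. n0.acc = -4  [A₁.off - 25]
41. n0.lab = true  [c.tag == true]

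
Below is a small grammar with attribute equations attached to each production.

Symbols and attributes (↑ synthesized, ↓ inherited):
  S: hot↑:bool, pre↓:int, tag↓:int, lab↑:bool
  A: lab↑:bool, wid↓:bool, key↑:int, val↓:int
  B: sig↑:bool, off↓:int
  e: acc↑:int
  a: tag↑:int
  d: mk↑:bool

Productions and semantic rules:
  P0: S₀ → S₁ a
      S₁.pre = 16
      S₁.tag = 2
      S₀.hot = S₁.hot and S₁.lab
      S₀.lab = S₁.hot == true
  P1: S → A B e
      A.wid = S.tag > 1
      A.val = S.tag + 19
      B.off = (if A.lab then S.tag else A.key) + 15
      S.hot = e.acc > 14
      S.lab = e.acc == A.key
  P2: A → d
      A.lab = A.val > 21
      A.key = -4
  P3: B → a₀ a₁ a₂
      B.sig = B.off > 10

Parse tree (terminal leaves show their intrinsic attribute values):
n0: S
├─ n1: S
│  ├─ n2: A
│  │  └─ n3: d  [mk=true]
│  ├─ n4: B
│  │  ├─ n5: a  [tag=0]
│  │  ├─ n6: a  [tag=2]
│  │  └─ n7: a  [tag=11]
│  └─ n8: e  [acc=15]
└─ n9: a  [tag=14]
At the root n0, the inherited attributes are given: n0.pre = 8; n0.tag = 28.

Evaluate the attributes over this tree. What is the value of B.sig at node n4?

1. n0.pre = 8  [given at root]
2. n0.tag = 28  [given at root]
3. n1.pre = 16  [16]
4. n1.tag = 2  [2]
5. n2.wid = true  [S.tag > 1]
6. n2.val = 21  [S.tag + 19]
7. n3.mk = true  [terminal]
8. n2.lab = false  [A.val > 21]
9. n2.key = -4  [-4]
10. n4.off = 11  [(if A.lab then S.tag else A.key) + 15]
11. n5.tag = 0  [terminal]
12. n6.tag = 2  [terminal]
13. n7.tag = 11  [terminal]
14. n4.sig = true  [B.off > 10]
15. n8.acc = 15  [terminal]
16. n1.hot = true  [e.acc > 14]
17. n1.lab = false  [e.acc == A.key]
18. n9.tag = 14  [terminal]
19. n0.hot = false  [S₁.hot and S₁.lab]
20. n0.lab = true  [S₁.hot == true]

true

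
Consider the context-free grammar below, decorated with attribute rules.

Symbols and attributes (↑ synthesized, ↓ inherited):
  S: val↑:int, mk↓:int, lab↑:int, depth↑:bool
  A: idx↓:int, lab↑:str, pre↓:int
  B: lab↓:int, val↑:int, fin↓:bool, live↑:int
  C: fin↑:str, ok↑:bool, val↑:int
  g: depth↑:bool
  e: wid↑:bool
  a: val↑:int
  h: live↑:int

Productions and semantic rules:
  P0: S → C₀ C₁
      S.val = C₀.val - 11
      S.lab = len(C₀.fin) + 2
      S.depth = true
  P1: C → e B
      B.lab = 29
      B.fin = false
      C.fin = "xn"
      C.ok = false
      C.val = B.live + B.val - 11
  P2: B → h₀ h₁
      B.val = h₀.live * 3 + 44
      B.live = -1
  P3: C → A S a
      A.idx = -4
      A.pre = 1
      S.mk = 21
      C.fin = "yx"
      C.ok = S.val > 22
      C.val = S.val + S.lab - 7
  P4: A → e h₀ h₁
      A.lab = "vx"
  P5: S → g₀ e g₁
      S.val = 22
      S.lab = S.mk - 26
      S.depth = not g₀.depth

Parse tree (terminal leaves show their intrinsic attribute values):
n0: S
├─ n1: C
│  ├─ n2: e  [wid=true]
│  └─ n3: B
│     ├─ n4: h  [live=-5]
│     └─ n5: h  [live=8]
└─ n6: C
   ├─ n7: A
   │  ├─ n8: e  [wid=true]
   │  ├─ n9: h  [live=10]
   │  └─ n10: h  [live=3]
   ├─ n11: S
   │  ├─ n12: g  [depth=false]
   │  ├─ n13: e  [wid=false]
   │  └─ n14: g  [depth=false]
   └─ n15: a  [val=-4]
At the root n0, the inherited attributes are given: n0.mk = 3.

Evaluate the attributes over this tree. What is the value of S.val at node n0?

1. n0.mk = 3  [given at root]
2. n2.wid = true  [terminal]
3. n3.lab = 29  [29]
4. n3.fin = false  [false]
5. n4.live = -5  [terminal]
6. n5.live = 8  [terminal]
7. n3.val = 29  [h₀.live * 3 + 44]
8. n3.live = -1  [-1]
9. n1.fin = "xn"  ["xn"]
10. n1.ok = false  [false]
11. n1.val = 17  [B.live + B.val - 11]
12. n7.idx = -4  [-4]
13. n7.pre = 1  [1]
14. n8.wid = true  [terminal]
15. n9.live = 10  [terminal]
16. n10.live = 3  [terminal]
17. n7.lab = "vx"  ["vx"]
18. n11.mk = 21  [21]
19. n12.depth = false  [terminal]
20. n13.wid = false  [terminal]
21. n14.depth = false  [terminal]
22. n11.val = 22  [22]
23. n11.lab = -5  [S.mk - 26]
24. n11.depth = true  [not g₀.depth]
25. n15.val = -4  [terminal]
26. n6.fin = "yx"  ["yx"]
27. n6.ok = false  [S.val > 22]
28. n6.val = 10  [S.val + S.lab - 7]
29. n0.val = 6  [C₀.val - 11]
30. n0.lab = 4  [len(C₀.fin) + 2]
31. n0.depth = true  [true]

6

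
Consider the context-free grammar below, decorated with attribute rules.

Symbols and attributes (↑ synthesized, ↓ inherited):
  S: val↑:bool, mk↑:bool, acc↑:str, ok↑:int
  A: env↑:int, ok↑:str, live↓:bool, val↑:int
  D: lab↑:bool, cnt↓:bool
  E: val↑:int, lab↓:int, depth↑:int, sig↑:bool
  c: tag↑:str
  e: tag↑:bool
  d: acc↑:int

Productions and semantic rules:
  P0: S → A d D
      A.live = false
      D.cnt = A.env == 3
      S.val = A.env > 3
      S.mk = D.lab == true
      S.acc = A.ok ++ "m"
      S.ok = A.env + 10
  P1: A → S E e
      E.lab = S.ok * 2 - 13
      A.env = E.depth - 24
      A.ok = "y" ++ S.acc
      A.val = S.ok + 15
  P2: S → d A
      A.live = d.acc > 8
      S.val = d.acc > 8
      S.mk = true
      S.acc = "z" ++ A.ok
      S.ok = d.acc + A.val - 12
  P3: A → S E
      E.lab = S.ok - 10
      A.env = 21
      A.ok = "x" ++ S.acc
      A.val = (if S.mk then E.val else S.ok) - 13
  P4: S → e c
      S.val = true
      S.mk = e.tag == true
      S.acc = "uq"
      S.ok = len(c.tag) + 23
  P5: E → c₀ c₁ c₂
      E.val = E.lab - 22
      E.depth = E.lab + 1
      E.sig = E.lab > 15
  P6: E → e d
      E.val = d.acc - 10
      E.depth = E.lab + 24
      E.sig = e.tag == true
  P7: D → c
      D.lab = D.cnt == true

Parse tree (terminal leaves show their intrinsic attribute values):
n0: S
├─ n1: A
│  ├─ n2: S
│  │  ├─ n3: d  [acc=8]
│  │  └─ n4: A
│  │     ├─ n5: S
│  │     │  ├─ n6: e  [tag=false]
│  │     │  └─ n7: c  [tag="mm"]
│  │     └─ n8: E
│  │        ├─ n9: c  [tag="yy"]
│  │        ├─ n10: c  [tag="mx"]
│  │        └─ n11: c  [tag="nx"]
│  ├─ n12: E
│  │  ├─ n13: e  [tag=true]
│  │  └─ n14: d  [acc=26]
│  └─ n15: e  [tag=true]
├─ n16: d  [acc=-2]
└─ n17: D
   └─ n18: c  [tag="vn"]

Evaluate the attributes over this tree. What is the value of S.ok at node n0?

13

1. n1.live = false  [false]
2. n3.acc = 8  [terminal]
3. n4.live = false  [d.acc > 8]
4. n6.tag = false  [terminal]
5. n7.tag = "mm"  [terminal]
6. n5.val = true  [true]
7. n5.mk = false  [e.tag == true]
8. n5.acc = "uq"  ["uq"]
9. n5.ok = 25  [len(c.tag) + 23]
10. n8.lab = 15  [S.ok - 10]
11. n9.tag = "yy"  [terminal]
12. n10.tag = "mx"  [terminal]
13. n11.tag = "nx"  [terminal]
14. n8.val = -7  [E.lab - 22]
15. n8.depth = 16  [E.lab + 1]
16. n8.sig = false  [E.lab > 15]
17. n4.env = 21  [21]
18. n4.ok = "xuq"  ["x" ++ S.acc]
19. n4.val = 12  [(if S.mk then E.val else S.ok) - 13]
20. n2.val = false  [d.acc > 8]
21. n2.mk = true  [true]
22. n2.acc = "zxuq"  ["z" ++ A.ok]
23. n2.ok = 8  [d.acc + A.val - 12]
24. n12.lab = 3  [S.ok * 2 - 13]
25. n13.tag = true  [terminal]
26. n14.acc = 26  [terminal]
27. n12.val = 16  [d.acc - 10]
28. n12.depth = 27  [E.lab + 24]
29. n12.sig = true  [e.tag == true]
30. n15.tag = true  [terminal]
31. n1.env = 3  [E.depth - 24]
32. n1.ok = "yzxuq"  ["y" ++ S.acc]
33. n1.val = 23  [S.ok + 15]
34. n16.acc = -2  [terminal]
35. n17.cnt = true  [A.env == 3]
36. n18.tag = "vn"  [terminal]
37. n17.lab = true  [D.cnt == true]
38. n0.val = false  [A.env > 3]
39. n0.mk = true  [D.lab == true]
40. n0.acc = "yzxuqm"  [A.ok ++ "m"]
41. n0.ok = 13  [A.env + 10]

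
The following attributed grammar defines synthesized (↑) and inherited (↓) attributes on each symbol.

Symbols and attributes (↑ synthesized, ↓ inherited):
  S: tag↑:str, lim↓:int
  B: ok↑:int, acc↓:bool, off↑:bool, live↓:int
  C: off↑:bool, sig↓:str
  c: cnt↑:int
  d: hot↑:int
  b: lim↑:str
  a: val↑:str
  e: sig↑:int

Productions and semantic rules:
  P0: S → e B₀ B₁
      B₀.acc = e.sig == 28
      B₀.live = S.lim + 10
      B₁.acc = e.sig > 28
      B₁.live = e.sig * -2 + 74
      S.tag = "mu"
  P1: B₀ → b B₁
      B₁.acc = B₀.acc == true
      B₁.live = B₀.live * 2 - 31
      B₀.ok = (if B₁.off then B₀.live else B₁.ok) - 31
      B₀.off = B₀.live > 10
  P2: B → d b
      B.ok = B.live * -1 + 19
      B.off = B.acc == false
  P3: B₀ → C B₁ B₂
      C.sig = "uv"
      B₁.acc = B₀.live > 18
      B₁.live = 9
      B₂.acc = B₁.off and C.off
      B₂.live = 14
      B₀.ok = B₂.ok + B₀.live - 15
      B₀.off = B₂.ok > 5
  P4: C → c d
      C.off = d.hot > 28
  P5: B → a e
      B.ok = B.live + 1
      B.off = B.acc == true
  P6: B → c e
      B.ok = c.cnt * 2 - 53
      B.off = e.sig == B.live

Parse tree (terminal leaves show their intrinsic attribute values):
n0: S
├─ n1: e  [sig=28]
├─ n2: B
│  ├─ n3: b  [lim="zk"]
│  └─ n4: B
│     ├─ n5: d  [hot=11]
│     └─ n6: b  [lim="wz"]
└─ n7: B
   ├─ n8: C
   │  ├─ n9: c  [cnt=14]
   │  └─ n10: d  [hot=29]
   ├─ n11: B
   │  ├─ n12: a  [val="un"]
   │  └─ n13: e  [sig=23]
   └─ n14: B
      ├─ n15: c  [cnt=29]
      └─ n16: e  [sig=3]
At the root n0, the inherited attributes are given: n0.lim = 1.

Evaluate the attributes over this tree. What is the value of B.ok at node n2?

-3

1. n0.lim = 1  [given at root]
2. n1.sig = 28  [terminal]
3. n2.acc = true  [e.sig == 28]
4. n2.live = 11  [S.lim + 10]
5. n3.lim = "zk"  [terminal]
6. n4.acc = true  [B₀.acc == true]
7. n4.live = -9  [B₀.live * 2 - 31]
8. n5.hot = 11  [terminal]
9. n6.lim = "wz"  [terminal]
10. n4.ok = 28  [B.live * -1 + 19]
11. n4.off = false  [B.acc == false]
12. n2.ok = -3  [(if B₁.off then B₀.live else B₁.ok) - 31]
13. n2.off = true  [B₀.live > 10]
14. n7.acc = false  [e.sig > 28]
15. n7.live = 18  [e.sig * -2 + 74]
16. n8.sig = "uv"  ["uv"]
17. n9.cnt = 14  [terminal]
18. n10.hot = 29  [terminal]
19. n8.off = true  [d.hot > 28]
20. n11.acc = false  [B₀.live > 18]
21. n11.live = 9  [9]
22. n12.val = "un"  [terminal]
23. n13.sig = 23  [terminal]
24. n11.ok = 10  [B.live + 1]
25. n11.off = false  [B.acc == true]
26. n14.acc = false  [B₁.off and C.off]
27. n14.live = 14  [14]
28. n15.cnt = 29  [terminal]
29. n16.sig = 3  [terminal]
30. n14.ok = 5  [c.cnt * 2 - 53]
31. n14.off = false  [e.sig == B.live]
32. n7.ok = 8  [B₂.ok + B₀.live - 15]
33. n7.off = false  [B₂.ok > 5]
34. n0.tag = "mu"  ["mu"]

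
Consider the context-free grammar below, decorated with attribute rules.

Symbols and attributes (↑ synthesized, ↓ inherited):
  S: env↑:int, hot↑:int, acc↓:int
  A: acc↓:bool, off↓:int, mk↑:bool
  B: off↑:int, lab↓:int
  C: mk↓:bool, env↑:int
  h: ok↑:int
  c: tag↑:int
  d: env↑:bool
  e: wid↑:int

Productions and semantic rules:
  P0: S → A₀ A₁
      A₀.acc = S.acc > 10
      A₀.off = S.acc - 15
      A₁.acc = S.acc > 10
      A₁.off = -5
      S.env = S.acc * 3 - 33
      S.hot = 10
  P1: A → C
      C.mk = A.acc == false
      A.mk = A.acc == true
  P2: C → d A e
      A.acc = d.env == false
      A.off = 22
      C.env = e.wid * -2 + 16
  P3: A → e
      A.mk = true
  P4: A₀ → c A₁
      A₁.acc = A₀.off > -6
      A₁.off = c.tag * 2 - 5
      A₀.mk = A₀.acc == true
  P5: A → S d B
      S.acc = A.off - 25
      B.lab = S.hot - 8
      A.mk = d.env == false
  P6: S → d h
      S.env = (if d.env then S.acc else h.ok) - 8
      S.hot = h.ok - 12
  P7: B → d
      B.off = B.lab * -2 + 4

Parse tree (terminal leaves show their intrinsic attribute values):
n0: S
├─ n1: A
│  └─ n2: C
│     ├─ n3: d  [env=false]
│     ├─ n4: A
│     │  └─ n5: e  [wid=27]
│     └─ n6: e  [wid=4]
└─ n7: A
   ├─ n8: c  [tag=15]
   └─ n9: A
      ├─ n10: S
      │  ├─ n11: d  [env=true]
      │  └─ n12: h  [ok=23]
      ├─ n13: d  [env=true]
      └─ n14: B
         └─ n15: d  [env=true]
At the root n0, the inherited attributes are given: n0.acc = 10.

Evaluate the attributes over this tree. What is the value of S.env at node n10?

-8

1. n0.acc = 10  [given at root]
2. n1.acc = false  [S.acc > 10]
3. n1.off = -5  [S.acc - 15]
4. n2.mk = true  [A.acc == false]
5. n3.env = false  [terminal]
6. n4.acc = true  [d.env == false]
7. n4.off = 22  [22]
8. n5.wid = 27  [terminal]
9. n4.mk = true  [true]
10. n6.wid = 4  [terminal]
11. n2.env = 8  [e.wid * -2 + 16]
12. n1.mk = false  [A.acc == true]
13. n7.acc = false  [S.acc > 10]
14. n7.off = -5  [-5]
15. n8.tag = 15  [terminal]
16. n9.acc = true  [A₀.off > -6]
17. n9.off = 25  [c.tag * 2 - 5]
18. n10.acc = 0  [A.off - 25]
19. n11.env = true  [terminal]
20. n12.ok = 23  [terminal]
21. n10.env = -8  [(if d.env then S.acc else h.ok) - 8]
22. n10.hot = 11  [h.ok - 12]
23. n13.env = true  [terminal]
24. n14.lab = 3  [S.hot - 8]
25. n15.env = true  [terminal]
26. n14.off = -2  [B.lab * -2 + 4]
27. n9.mk = false  [d.env == false]
28. n7.mk = false  [A₀.acc == true]
29. n0.env = -3  [S.acc * 3 - 33]
30. n0.hot = 10  [10]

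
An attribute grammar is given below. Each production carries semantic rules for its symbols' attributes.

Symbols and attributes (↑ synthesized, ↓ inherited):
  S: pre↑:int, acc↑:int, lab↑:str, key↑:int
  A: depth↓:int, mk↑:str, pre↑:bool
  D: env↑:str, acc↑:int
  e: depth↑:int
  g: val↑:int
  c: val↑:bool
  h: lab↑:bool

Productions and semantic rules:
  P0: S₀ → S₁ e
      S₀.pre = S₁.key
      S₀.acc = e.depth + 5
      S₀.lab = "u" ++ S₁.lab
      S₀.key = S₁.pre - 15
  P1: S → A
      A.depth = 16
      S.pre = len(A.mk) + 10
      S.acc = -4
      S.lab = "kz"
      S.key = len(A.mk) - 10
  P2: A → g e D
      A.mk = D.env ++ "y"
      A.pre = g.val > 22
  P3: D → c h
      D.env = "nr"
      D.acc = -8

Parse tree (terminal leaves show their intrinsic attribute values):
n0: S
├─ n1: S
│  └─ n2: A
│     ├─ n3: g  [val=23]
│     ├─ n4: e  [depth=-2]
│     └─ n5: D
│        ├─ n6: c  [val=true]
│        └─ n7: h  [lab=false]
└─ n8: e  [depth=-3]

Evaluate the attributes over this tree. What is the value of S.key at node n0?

-2

1. n2.depth = 16  [16]
2. n3.val = 23  [terminal]
3. n4.depth = -2  [terminal]
4. n6.val = true  [terminal]
5. n7.lab = false  [terminal]
6. n5.env = "nr"  ["nr"]
7. n5.acc = -8  [-8]
8. n2.mk = "nry"  [D.env ++ "y"]
9. n2.pre = true  [g.val > 22]
10. n1.pre = 13  [len(A.mk) + 10]
11. n1.acc = -4  [-4]
12. n1.lab = "kz"  ["kz"]
13. n1.key = -7  [len(A.mk) - 10]
14. n8.depth = -3  [terminal]
15. n0.pre = -7  [S₁.key]
16. n0.acc = 2  [e.depth + 5]
17. n0.lab = "ukz"  ["u" ++ S₁.lab]
18. n0.key = -2  [S₁.pre - 15]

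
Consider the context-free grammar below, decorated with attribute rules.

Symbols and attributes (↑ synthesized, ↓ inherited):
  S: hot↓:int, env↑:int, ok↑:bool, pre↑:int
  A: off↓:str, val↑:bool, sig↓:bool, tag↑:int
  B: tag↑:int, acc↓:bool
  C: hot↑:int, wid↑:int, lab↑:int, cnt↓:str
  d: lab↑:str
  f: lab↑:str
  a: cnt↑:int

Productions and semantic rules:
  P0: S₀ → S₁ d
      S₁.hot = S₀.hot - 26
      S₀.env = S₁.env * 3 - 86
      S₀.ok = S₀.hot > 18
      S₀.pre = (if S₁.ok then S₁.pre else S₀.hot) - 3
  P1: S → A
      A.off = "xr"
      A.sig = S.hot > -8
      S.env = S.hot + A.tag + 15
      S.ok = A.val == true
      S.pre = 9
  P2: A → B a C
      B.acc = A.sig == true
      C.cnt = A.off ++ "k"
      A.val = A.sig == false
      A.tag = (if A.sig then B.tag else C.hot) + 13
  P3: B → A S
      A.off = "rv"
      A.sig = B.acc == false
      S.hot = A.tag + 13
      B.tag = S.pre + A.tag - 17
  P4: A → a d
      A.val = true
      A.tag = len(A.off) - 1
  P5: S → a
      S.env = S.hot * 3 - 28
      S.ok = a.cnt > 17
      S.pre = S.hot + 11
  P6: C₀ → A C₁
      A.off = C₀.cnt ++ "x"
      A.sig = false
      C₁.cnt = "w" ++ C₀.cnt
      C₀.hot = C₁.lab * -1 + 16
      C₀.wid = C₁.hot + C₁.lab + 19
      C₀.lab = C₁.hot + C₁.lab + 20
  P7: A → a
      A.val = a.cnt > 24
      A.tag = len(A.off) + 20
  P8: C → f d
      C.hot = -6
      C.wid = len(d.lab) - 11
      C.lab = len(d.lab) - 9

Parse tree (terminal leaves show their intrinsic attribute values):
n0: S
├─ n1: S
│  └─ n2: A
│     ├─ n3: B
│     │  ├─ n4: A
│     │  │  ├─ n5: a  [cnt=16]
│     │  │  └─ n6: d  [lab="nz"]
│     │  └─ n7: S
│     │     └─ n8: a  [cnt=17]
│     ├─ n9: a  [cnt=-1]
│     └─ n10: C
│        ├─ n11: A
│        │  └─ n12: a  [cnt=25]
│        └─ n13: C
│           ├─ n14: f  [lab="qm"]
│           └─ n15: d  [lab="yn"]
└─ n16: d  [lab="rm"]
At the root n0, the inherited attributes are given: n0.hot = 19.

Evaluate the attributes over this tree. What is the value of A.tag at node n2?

1. n0.hot = 19  [given at root]
2. n1.hot = -7  [S₀.hot - 26]
3. n2.off = "xr"  ["xr"]
4. n2.sig = true  [S.hot > -8]
5. n3.acc = true  [A.sig == true]
6. n4.off = "rv"  ["rv"]
7. n4.sig = false  [B.acc == false]
8. n5.cnt = 16  [terminal]
9. n6.lab = "nz"  [terminal]
10. n4.val = true  [true]
11. n4.tag = 1  [len(A.off) - 1]
12. n7.hot = 14  [A.tag + 13]
13. n8.cnt = 17  [terminal]
14. n7.env = 14  [S.hot * 3 - 28]
15. n7.ok = false  [a.cnt > 17]
16. n7.pre = 25  [S.hot + 11]
17. n3.tag = 9  [S.pre + A.tag - 17]
18. n9.cnt = -1  [terminal]
19. n10.cnt = "xrk"  [A.off ++ "k"]
20. n11.off = "xrkx"  [C₀.cnt ++ "x"]
21. n11.sig = false  [false]
22. n12.cnt = 25  [terminal]
23. n11.val = true  [a.cnt > 24]
24. n11.tag = 24  [len(A.off) + 20]
25. n13.cnt = "wxrk"  ["w" ++ C₀.cnt]
26. n14.lab = "qm"  [terminal]
27. n15.lab = "yn"  [terminal]
28. n13.hot = -6  [-6]
29. n13.wid = -9  [len(d.lab) - 11]
30. n13.lab = -7  [len(d.lab) - 9]
31. n10.hot = 23  [C₁.lab * -1 + 16]
32. n10.wid = 6  [C₁.hot + C₁.lab + 19]
33. n10.lab = 7  [C₁.hot + C₁.lab + 20]
34. n2.val = false  [A.sig == false]
35. n2.tag = 22  [(if A.sig then B.tag else C.hot) + 13]
36. n1.env = 30  [S.hot + A.tag + 15]
37. n1.ok = false  [A.val == true]
38. n1.pre = 9  [9]
39. n16.lab = "rm"  [terminal]
40. n0.env = 4  [S₁.env * 3 - 86]
41. n0.ok = true  [S₀.hot > 18]
42. n0.pre = 16  [(if S₁.ok then S₁.pre else S₀.hot) - 3]

22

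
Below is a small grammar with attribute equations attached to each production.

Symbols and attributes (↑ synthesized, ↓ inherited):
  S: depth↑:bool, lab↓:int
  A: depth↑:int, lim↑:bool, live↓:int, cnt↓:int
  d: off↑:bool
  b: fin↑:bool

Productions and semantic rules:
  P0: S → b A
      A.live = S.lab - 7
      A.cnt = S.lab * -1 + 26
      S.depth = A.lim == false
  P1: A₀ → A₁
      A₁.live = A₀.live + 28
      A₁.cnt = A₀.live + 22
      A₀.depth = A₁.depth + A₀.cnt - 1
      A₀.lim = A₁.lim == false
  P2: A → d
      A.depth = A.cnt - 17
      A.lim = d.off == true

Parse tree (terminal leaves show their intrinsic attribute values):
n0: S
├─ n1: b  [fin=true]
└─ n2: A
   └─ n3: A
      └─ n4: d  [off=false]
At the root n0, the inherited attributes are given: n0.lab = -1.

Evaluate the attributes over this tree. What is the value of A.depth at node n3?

1. n0.lab = -1  [given at root]
2. n1.fin = true  [terminal]
3. n2.live = -8  [S.lab - 7]
4. n2.cnt = 27  [S.lab * -1 + 26]
5. n3.live = 20  [A₀.live + 28]
6. n3.cnt = 14  [A₀.live + 22]
7. n4.off = false  [terminal]
8. n3.depth = -3  [A.cnt - 17]
9. n3.lim = false  [d.off == true]
10. n2.depth = 23  [A₁.depth + A₀.cnt - 1]
11. n2.lim = true  [A₁.lim == false]
12. n0.depth = false  [A.lim == false]

-3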